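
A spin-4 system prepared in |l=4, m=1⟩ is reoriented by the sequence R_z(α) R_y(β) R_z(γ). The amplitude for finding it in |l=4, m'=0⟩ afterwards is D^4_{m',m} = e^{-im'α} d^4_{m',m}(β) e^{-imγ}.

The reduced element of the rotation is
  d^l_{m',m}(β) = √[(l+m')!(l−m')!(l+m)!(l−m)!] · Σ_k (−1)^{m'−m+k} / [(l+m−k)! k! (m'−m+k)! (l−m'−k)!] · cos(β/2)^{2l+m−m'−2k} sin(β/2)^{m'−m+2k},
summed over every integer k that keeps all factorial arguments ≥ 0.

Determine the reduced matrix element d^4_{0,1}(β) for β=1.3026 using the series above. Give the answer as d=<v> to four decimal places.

d^4_{0,1}(β=1.3026) via the finite sum:
c=cos(1.302600/2)=0.795296, s=sin(1.302600/2)=0.606221; N=√[24·24·120·6]=643.987578
The bounds max(0,m−m')=1 and min(l+m,l−m')=4 give 4 terms
  k=1: (−1)^0·643.9876/(144)·0.7953^7·0.6062^1 = +0.545568
  k=2: (−1)^1·643.9876/(24)·0.7953^5·0.6062^3 = -1.901971
  k=3: (−1)^2·643.9876/(24)·0.7953^3·0.6062^5 = +1.105115
  k=4: (−1)^3·643.9876/(144)·0.7953^1·0.6062^7 = -0.107019
d^4_{0,1}(1.3026) = +0.545568 -1.901971 +1.105115 -0.107019 = -0.358306

d=-0.3583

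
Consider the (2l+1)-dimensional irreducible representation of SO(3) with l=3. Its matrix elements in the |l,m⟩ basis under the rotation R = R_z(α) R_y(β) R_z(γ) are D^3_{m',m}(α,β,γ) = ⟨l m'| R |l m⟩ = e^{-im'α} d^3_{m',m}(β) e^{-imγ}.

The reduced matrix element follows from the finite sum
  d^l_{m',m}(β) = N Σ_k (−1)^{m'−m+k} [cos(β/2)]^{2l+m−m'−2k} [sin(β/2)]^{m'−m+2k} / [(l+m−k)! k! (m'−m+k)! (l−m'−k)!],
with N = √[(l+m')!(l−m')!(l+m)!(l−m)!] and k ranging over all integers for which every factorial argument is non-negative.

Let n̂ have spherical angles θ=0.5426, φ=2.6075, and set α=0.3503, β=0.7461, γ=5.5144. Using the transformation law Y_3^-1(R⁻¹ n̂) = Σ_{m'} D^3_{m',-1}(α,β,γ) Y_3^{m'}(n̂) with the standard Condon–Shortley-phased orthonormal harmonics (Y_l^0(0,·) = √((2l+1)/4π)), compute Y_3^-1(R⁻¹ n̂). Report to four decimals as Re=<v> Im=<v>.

Need the full column D^3_{m',-1} for m'=−3..3 at α=0.3503, β=0.7461, γ=5.5144.
cos(β/2)=0.931220, sin(β/2)=0.364457
d^3_{-3,-1}: single k=2 term ⇒ +0.386855;  D = +0.371562+0.107696i
d^3_{-2,-1}: k∈[1..2] ⇒ +0.807065 -0.247245 = +0.559820;  D = +0.558519-0.038142i
d^3_{-1,-1}: k∈[0..2] ⇒ +0.652100 -0.799085 +0.091800 = -0.055185;  D = -0.050423+0.022426i
d^3_{0,-1}: k∈[0..2] ⇒ -0.884095 +0.406265 -0.020743 = -0.498574;  D = -0.358353+0.346640i
d^3_{1,-1}: k∈[0..2] ⇒ +0.599313 -0.122400 +0.002344 = +0.479257;  D = +0.209198-0.431188i
d^3_{2,-1}: k∈[0..1] ⇒ -0.247245 +0.018936 = -0.228309;  D = -0.023113+0.227136i
d^3_{3,-1}: single k=0 term ⇒ +0.059257;  D = -0.014597-0.057431i
Y_3^{m'}(θ=0.5426,φ=2.6075) and Σ D·Y over m':
  (+0.3716+0.1077i)·(+0.0018-0.0574i)  (+0.5585-0.0381i)·(+0.1124+0.2045i)  (-0.0504+0.0224i)·(-0.3831-0.2266i)  (-0.3584+0.3466i)·(+0.2131+0.0000i)  (+0.2092-0.4312i)·(+0.3831-0.2266i)  (-0.0231+0.2271i)·(+0.1124-0.2045i)  (-0.0146-0.0574i)·(-0.0018-0.0574i)
Y_3^-1(R⁻¹ n̂) = +0.048495-0.015871i

Re=0.0485 Im=-0.0159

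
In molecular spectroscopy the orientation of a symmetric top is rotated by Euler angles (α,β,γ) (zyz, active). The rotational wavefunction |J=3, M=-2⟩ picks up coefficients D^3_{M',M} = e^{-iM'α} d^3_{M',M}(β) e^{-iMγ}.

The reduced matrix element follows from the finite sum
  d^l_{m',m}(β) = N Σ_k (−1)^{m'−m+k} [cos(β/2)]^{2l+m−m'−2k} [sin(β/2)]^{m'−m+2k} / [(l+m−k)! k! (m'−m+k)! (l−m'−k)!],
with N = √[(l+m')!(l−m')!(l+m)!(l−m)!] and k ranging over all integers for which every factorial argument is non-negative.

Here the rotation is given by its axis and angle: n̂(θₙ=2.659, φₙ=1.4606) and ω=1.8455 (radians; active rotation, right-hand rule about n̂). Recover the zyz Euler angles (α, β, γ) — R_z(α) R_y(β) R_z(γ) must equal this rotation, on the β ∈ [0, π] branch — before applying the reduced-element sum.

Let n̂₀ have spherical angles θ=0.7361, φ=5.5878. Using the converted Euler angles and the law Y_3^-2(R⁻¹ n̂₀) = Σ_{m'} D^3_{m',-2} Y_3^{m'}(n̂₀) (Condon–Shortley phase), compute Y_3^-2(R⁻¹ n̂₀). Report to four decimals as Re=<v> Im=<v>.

Re=0.0129 Im=0.0334

Axis–angle → zyz. n̂ = (sinθₙcosφₙ, sinθₙsinφₙ, cosθₙ) = (+0.051036, +0.461262, -0.885795), ω = 1.8455.
R = I cosω + sinω [n̂]ₓ + (1−cosω) n̂n̂ᵀ gives
  R = [-0.267950, +0.882509, +0.386497; -0.822656, -0.000784, -0.568540; -0.501438, -0.470294, +0.726211]
β = atan2(√(R₁₃²+R₂₃²), R₃₃) = 0.758002; α = atan2(R₂₃, R₁₃) mod 2π = 5.309433; γ = atan2(R₃₂, −R₃₁) mod 2π = 5.529826
Need the full column D^3_{m',-2} for m'=−3..3 at α=5.3094, β=0.7580, γ=5.5298.
cos(β/2)=0.929035, sin(β/2)=0.369992
d^3_{-3,-2}: single k=1 term ⇒ +0.627232;  D = -0.175999+0.602034i
d^3_{-2,-2}: k∈[0..1] ⇒ +0.642972 -0.509898 = +0.133073;  D = -0.126623+0.040928i
d^3_{-1,-2}: k∈[0..1] ⇒ -0.809753 +0.256865 = -0.552889;  D = +0.436397+0.339475i
d^3_{0,-2}: k∈[0..1] ⇒ +0.558566 -0.088592 = +0.469973;  D = +0.030094-0.469009i
d^3_{1,-2}: k∈[0..1] ⇒ -0.256865 +0.020370 = -0.236494;  D = -0.203693+0.120161i
d^3_{2,-2}: k∈[0..1] ⇒ +0.080873 -0.002565 = +0.078308;  D = +0.070823+0.033410i
d^3_{3,-2}: single k=0 term ⇒ -0.015779;  D = -0.002456-0.015586i
Y_3^{m'}(θ=0.7361,φ=5.5878) and Σ D·Y over m':
  (-0.1760+0.6020i)·(-0.0622+0.1099i)  (-0.1266+0.0409i)·(+0.0611+0.3359i)  (+0.4364+0.3395i)·(+0.2909+0.2427i)  (+0.0301-0.4690i)·(-0.0702+0.0000i)  (-0.2037+0.1202i)·(-0.2909+0.2427i)  (+0.0708+0.0334i)·(+0.0611-0.3359i)  (-0.0025-0.0156i)·(+0.0622+0.1099i)
Y_3^-2(R⁻¹ n̂) = +0.012948+0.033397i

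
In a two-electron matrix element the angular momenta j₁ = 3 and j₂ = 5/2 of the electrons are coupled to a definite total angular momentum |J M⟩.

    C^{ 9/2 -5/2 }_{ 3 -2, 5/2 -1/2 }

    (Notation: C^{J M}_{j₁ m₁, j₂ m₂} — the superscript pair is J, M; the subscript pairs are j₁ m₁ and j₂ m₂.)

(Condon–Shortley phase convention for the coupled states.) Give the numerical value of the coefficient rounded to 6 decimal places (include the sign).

-0.497468

triangle: 1!*5!*4!/11! = 2880/39916800
(j±m)!: 1!*5!*2!*3!*2!*7! = 14515200
prefactor² = (2J+1)*Δ*N² = 115200/11
  k=0: +1/(0!*1!*5!*2!*0!*2!) = 1/480
  k=1: −1/(1!*0!*4!*1!*1!*3!) = -1/144
Σ = -7/1440  ⇒  CG² = 115200/11*(-7/1440)² = 49/198
CG = −√(49/198) = -0.497468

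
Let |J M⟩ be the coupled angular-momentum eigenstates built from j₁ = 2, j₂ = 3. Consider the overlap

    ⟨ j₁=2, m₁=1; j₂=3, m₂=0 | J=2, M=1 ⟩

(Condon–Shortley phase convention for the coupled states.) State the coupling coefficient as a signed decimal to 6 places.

triangle: 3!·1!·3!/8! = 36/40320
(j±m)!: 3!·1!·3!·3!·3!·1! = 1296
prefactor² = (2J+1)·Δ·N² = 81/14
  k=0: +1/(0!·3!·1!·3!·0!·0!) = 1/36
  k=1: −1/(1!·2!·0!·2!·1!·1!) = -1/4
Σ = -2/9  ⇒  CG² = 81/14·(-2/9)² = 2/7
CG = −√(2/7) = -0.534522

−√(2/7) ≈ -0.534522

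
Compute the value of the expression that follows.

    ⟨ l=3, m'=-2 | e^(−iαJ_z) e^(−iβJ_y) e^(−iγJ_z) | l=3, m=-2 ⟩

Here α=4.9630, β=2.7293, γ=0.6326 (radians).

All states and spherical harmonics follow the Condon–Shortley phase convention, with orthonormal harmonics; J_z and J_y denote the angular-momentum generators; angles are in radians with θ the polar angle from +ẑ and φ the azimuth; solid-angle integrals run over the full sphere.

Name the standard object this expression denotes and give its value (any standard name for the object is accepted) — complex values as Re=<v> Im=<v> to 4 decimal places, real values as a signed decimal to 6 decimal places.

Wigner D-matrix element, Re=-0.0016 Im=0.0082

This is a Wigner D-matrix element — the rotation-matrix element ⟨l m'| R(α,β,γ) |l m⟩ in the angular-momentum basis.
Split into d^3_{-2,-2}(β=2.7293) × two z-phases.
Half-angle: c=0.204689, s=0.978827. N=√(1·120·1·120)=120.000000
k∈{0,1} keeps every argument non-negative
  k=0: (−1)^0·120.0000/(120)·0.2047^6·0.9788^0 = +0.000074
  k=1: (−1)^1·120.0000/(24)·0.2047^4·0.9788^2 = -0.008409
d^3_{-2,-2}(2.7293) = +0.000074 -0.008409 = -0.008336
Phases: e^{-i·(-2)·4.9630}=-0.876996-0.480498i, e^{-i·(-2)·0.6326}=+0.300862+0.953668i ⇒ D=-0.001620+0.008177i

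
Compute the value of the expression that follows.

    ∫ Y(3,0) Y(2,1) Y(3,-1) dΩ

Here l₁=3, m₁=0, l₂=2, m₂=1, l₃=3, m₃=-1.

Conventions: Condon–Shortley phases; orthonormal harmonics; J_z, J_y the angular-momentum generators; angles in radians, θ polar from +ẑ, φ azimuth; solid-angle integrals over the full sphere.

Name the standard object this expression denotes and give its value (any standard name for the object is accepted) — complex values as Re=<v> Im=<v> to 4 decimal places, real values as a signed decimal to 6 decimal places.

Gaunt coefficient, -0.059471

This is a Gaunt coefficient — the integral of a triple product of spherical harmonics over the sphere.
m-sum 0 ✓  L=8 even ✓  1≤3≤5 ✓
Π(2lᵢ+1) = 7×5×7 = 245
triangle coeff Δ(3,2,3) = 1/3780
Σ_t [0,2]: t=0:+1/24 t=1:−1/4 t=2:+1/24 = -1/6
(3j)²=4/105 [(3 2 3; 0 0 0)], sign=+1
Σ_t [1,2]: t=1:−1/8 t=2:+1/12 = -1/24
(3j)²=1/210 [(3 2 3; 0 1 -1)], sign=-1
⇒ 4πI² = 2/45
I = (-1)√(2/45/(4π)) = -0.05947080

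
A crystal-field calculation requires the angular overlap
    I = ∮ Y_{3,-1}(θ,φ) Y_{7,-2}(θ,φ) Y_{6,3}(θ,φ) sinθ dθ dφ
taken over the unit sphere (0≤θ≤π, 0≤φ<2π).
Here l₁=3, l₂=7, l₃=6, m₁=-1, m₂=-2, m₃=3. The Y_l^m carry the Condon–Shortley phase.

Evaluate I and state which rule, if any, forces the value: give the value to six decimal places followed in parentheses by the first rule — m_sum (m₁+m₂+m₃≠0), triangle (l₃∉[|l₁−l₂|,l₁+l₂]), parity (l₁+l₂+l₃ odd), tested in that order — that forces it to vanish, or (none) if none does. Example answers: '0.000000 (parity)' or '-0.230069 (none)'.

m-sum 0 ✓  L=16 even ✓  4≤6≤10 ✓
Π(2lᵢ+1) = 7×15×13 = 1365
triangle coeff Δ(3,7,6) = 1/2042040
Σ_t [1,3]: t=1:−1/207360 t=2:+1/57600 t=3:−1/207360 = 1/129600
(3j)²=168/12155 [(3 7 6; 0 0 0)], sign=+1
Σ_t [2,4]: t=2:+1/241920 t=3:−1/483840 t=4:+1/17418240 = 37/17418240
(3j)²=1369/136136 [(3 7 6; -1 -2 3)], sign=-1
⇒ 4πI² = 86247/454597
I = (-1)√(86247/454597/(4π)) = -0.12287224
No selection rule forces the value: the integral is nonzero (none).

-0.122872 (none)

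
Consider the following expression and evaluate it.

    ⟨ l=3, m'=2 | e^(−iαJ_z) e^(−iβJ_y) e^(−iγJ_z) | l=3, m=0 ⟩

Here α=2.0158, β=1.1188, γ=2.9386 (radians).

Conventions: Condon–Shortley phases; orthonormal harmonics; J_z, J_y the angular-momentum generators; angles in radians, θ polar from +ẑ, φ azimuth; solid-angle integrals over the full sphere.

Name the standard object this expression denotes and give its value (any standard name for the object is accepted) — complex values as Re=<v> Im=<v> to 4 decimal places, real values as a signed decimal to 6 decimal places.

This is a Wigner D-matrix element — the rotation-matrix element ⟨l m'| R(α,β,γ) |l m⟩ in the angular-momentum basis.
First d^3_{2,0}(β=1.1188), then the phase factors e^{-i(2)α} and e^{-i(0)γ}:
c=cos(1.118800/2)=0.847574, s=sin(1.118800/2)=0.530678; N=√[120·1·6·6]=65.726707
The bounds max(0,m−m')=0 and min(l+m,l−m')=1 give 2 terms
  k=0: (−1)^2·65.7267/(12)·0.8476^4·0.5307^2 = +0.796035
  k=1: (−1)^3·65.7267/(12)·0.8476^2·0.5307^4 = -0.312061
d^3_{2,0}(1.1188) = +0.796035 -0.312061 = +0.483974
D = (-0.629406+0.777076i)·(+0.483974)·(+1.000000+0.000000i) = -0.304617+0.376085i

Wigner D-matrix element, Re=-0.3046 Im=0.3761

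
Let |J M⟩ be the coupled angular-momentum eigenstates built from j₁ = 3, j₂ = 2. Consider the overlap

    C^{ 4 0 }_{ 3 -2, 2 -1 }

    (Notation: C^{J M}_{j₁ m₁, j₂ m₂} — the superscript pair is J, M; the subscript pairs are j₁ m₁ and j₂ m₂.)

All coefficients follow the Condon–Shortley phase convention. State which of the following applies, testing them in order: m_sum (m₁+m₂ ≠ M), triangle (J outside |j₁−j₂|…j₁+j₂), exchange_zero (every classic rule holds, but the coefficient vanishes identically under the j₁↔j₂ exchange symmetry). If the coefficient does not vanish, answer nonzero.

m_sum

m-sum: m₁+m₂ = -2+(-1) = -3, M = 0  ✗ ⇒ coefficient is 0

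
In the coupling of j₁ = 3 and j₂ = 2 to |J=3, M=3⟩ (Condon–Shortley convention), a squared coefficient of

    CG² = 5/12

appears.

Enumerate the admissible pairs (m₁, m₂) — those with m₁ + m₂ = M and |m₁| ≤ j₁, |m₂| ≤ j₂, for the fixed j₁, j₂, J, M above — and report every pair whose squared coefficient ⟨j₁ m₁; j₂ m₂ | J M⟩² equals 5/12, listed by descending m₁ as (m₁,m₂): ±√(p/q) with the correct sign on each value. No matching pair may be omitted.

Admissible pairs with m₁+m₂ = M = 3: (1,2), (2,1), (3,0)
  (m₁,m₂)=(3,0): CG² = 5/12, CG = +√(5/12)   ← matches the target
  (m₁,m₂)=(2,1): CG² = 5/12, CG = −√(5/12)   ← matches the target
  (m₁,m₂)=(1,2): CG² = 1/6, CG = +√(1/6)
Pairs with CG² = 5/12: (3,0): +√(5/12); (2,1): −√(5/12)

(3,0): +√(5/12); (2,1): −√(5/12)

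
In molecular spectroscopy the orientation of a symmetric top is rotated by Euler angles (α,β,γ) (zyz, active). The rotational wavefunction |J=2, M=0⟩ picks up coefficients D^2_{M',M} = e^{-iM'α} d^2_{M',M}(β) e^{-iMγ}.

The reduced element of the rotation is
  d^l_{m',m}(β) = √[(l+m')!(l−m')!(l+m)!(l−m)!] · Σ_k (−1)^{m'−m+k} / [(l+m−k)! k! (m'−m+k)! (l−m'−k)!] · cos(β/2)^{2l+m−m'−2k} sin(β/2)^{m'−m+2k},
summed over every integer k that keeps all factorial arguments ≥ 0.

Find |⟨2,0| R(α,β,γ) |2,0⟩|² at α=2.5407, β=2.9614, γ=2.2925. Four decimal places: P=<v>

First d^2_{0,0}(β=2.9614), then the phase factors e^{-i(0)α} and e^{-i(0)γ}:
Half-angle: c=0.089974, s=0.995944. N=√(2·2·2·2)=4.000000
The bounds max(0,m−m')=0 and min(l+m,l−m')=2 give 3 terms
  k=0: (−1)^0·4.0000/(4)·0.0900^4·0.9959^0 = +0.000066
  k=1: (−1)^1·4.0000/(1)·0.0900^2·0.9959^2 = -0.032119
  k=2: (−1)^2·4.0000/(4)·0.0900^0·0.9959^4 = +0.983875
d^2_{0,0}(2.9614) = +0.000066 -0.032119 +0.983875 = +0.951821
|D^2_{0,0}|² = |d^2_{0,0}(β)|² = (+0.951821)² = 0.905963 (the z-rotation phases have unit modulus)

P=0.9060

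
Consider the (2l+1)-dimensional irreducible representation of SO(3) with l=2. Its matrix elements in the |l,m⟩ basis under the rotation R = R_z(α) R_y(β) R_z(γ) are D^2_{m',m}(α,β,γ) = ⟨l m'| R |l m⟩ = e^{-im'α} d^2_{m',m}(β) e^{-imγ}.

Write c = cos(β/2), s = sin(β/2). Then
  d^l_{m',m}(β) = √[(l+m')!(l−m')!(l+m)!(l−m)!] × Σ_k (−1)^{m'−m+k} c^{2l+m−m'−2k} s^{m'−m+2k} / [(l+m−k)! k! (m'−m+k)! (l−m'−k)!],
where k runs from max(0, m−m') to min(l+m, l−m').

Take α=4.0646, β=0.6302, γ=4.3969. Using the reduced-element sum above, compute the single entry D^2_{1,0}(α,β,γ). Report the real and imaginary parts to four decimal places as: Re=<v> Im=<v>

Split into d^2_{1,0}(β=0.6302) × two z-phases.
With c≡cos(β/2)=0.950765 and s≡sin(β/2)=0.309912, N=[6·1·2·2]^{1/2}=4.898979
k: max(0,(0)−(1))=0 … min(2+(0),2−(1))=1
  k=0: (−1)^1·4.8990/(2)·0.9508^3·0.3099^1 = -0.652429
  k=1: (−1)^2·4.8990/(2)·0.9508^1·0.3099^3 = +0.069321
d^2_{1,0}(0.6302) = -0.652429 +0.069321 = -0.583109
Phases: e^{-i·(1)·4.0646}=-0.603425+0.797420i, e^{-i·(0)·4.3969}=+1.000000+0.000000i ⇒ D=+0.351862-0.464983i

Re=0.3519 Im=-0.4650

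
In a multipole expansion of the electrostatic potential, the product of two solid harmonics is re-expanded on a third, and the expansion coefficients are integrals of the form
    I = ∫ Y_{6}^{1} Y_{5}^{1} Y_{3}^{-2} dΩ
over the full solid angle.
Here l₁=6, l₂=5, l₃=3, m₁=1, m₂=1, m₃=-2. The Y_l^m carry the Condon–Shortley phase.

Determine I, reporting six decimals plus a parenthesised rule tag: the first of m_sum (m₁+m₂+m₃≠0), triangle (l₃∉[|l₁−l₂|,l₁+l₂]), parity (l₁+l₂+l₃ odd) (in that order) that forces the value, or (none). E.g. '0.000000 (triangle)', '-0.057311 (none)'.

0.134828 (none)

Checks pass: Σm=0; 14 even; l₃=3∈[1,11].
(2·6+1)(2·5+1)(2·3+1) = 1001
Δ: 8! 4! 2! / 15! → 1/675675
sum: t=3:−1/8640 t=4:+1/2304 t=5:−1/8640 = 7/34560
3j²(6 5 3; 0 0 0) = Δ·Π!·Σ² = 7/429  (sign -1)
sum: t=4:+1/6912 t=5:−1/17280 = 1/11520
3j²(6 5 3; 1 1 -2) = Δ·Π!·Σ² = 2/143  (sign -1)
combine: 4πI² = 1001·7/429·2/143 = 98/429
take √, sign +1: I = 0.13482780
No selection rule forces the value: the integral is nonzero (none).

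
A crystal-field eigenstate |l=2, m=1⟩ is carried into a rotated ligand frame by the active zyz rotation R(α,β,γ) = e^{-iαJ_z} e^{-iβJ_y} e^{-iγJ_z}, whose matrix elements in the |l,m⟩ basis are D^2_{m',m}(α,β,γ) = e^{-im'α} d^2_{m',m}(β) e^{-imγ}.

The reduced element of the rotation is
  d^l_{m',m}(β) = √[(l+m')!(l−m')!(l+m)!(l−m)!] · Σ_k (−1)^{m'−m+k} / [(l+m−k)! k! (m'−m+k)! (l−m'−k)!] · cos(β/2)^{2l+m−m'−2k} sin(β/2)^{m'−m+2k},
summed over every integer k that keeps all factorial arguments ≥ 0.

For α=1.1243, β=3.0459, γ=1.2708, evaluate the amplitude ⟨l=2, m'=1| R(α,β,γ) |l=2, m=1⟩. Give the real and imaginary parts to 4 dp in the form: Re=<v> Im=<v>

Re=0.0050 Im=0.0046

First d^2_{1,1}(β=3.0459), then the phase factors e^{-i(1)α} and e^{-i(1)γ}:
c=cos(3.045900/2)=0.047828, s=sin(3.045900/2)=0.998856; N=√[6·1·6·1]=6.000000
k: max(0,(1)−(1))=0 … min(2+(1),2−(1))=1
  k=0: (−1)^0·6.0000/(6)·0.0478^4·0.9989^0 = +0.000005
  k=1: (−1)^1·6.0000/(2)·0.0478^2·0.9989^2 = -0.006847
d^2_{1,1}(3.0459) = +0.000005 -0.006847 = -0.006842
D = (+0.431808-0.901966i)·(-0.006842)·(+0.295517-0.955338i) = +0.005022+0.004646i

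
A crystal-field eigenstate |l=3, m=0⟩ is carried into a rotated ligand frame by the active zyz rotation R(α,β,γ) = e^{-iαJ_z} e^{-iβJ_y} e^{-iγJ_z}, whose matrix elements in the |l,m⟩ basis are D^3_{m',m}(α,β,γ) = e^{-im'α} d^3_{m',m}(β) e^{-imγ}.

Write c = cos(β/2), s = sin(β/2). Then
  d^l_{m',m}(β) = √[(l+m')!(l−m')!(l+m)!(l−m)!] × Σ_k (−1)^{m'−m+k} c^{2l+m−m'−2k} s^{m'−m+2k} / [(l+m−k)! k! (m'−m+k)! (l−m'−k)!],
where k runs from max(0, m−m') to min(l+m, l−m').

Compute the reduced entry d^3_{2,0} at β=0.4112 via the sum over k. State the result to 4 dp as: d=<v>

d^3_{2,0}(β=0.4112) via the finite sum:
Half-angle: c=0.978939, s=0.204155. N=√(120·1·6·6)=65.726707
k: max(0,(0)−(2))=0 … min(3+(0),3−(2))=1
  k=0: (−1)^2·65.7267/(12)·0.9789^4·0.2042^2 = +0.209653
  k=1: (−1)^3·65.7267/(12)·0.9789^2·0.2042^4 = -0.009118
d^3_{2,0}(0.4112) = +0.209653 -0.009118 = +0.200535

d=0.2005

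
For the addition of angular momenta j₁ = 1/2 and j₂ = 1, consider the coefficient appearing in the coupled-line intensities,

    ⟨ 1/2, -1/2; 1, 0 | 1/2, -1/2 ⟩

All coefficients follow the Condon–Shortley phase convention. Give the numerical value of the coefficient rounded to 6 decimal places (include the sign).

j₁+j₂−J=1  J+j₁−j₂=0  J−j₁+j₂=1  j₁+j₂+J+1=3
(j₁±m₁, j₂±m₂, J±M) = (0,1,1,1,0,1)
P² = 1/3
sum k=1..1:
  [1] −1/1 = -1
S = -1
C² = P²·S² = 1/3 ; C = -0.577350

−√(1/3) = -0.577350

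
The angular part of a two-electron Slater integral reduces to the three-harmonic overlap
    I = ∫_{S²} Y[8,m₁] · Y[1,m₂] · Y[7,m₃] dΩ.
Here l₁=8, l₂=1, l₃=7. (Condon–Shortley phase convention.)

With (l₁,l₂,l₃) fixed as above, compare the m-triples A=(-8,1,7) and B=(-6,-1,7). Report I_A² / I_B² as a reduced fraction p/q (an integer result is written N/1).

Shared (l₁,l₂,l₃)=(8,1,7): N and (l;000)² cancel in I_A²/I_B².
A: Δ = 2!·14!·0!/17! = 1/2040; Racah Σ t=2..2: t=2:+1/174356582400 = 1/174356582400; ⇒ 3j(8 1 7; -8 1 7)² = 1/17, sgn +1
B: Δ = 2!·14!·0!/17! = 1/2040; Racah Σ t=0..0: t=0:+1/174356582400 = 1/174356582400; ⇒ 3j(8 1 7; -6 -1 7)² = 1/2040, sgn +1
I_A²/I_B² = (1/17)/(1/2040) = 120/1

120/1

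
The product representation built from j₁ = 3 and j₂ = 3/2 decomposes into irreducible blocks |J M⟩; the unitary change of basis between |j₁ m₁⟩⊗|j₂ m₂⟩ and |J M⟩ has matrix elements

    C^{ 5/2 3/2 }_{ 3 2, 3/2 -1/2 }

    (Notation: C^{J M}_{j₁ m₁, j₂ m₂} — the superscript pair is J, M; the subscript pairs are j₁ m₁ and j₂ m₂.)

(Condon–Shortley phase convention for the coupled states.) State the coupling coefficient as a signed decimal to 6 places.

triangle: 2!×4!×1!/8! = 48/40320
(j±m)!: 5!×1!×1!×2!×4!×1! = 5760
prefactor² = (2J+1)×Δ×N² = 288/7
  k=0: +1/(0!×2!×1!×1!×3!×0!) = 1/12
  k=1: −1/(1!×1!×0!×0!×4!×1!) = -1/24
Σ = 1/24  ⇒  CG² = 288/7×(1/24)² = 1/14
CG = +√(1/14) = +0.267261

+0.267261  (= +√(1/14))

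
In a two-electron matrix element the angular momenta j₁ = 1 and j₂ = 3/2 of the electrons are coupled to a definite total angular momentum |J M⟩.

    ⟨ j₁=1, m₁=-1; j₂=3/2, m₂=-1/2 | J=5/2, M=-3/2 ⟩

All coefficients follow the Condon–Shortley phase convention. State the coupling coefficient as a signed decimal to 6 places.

+0.774597  (= +√(3/5))

j₁+j₂−J=0  J+j₁−j₂=2  J−j₁+j₂=3  j₁+j₂+J+1=6
(j₁±m₁, j₂±m₂, J±M) = (0,2,1,2,1,4)
P² = 48/5
sum k=0..0:
  [0] +1/4 = 1/4
S = 1/4
C² = P²·S² = 3/5 ; C = +0.774597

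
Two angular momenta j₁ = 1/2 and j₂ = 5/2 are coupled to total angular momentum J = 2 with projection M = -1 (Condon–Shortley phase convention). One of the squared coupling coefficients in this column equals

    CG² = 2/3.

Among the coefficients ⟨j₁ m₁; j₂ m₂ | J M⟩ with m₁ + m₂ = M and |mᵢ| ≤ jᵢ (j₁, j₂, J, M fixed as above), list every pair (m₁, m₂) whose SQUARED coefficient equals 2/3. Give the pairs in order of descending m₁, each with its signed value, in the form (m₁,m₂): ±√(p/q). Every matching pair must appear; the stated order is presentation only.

(1/2,-3/2): +√(2/3)

Admissible pairs with m₁+m₂ = M = -1: (-1/2,-1/2), (1/2,-3/2)
  (m₁,m₂)=(1/2,-3/2): CG² = 2/3, CG = +√(2/3)   ← matches the target
  (m₁,m₂)=(-1/2,-1/2): CG² = 1/3, CG = −√(1/3)
Pairs with CG² = 2/3: (1/2,-3/2): +√(2/3)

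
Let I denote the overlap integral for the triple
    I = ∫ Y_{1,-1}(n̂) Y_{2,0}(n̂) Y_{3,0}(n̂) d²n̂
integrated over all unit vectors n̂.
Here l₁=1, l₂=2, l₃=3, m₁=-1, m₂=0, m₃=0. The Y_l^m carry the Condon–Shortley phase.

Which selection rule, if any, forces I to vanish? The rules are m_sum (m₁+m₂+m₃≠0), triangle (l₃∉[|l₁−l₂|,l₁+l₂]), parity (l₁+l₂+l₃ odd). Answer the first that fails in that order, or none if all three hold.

m_sum

Σmᵢ = -1  ✗
l₃∈[|l₁−l₂|,l₁+l₂]=[1,3], have l₃=3
Σlᵢ = 6 ⇒ even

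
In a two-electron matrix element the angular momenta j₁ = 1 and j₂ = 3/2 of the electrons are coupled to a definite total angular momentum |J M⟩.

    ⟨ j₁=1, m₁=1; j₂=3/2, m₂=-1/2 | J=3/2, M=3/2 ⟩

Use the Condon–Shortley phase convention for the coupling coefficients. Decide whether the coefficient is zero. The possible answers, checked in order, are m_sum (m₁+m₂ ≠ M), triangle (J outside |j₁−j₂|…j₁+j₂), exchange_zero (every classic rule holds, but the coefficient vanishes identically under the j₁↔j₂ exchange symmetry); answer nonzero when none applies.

m-sum: m₁+m₂ = 1+(-1/2) = 1/2, M = 3/2  ✗ ⇒ coefficient is 0

m_sum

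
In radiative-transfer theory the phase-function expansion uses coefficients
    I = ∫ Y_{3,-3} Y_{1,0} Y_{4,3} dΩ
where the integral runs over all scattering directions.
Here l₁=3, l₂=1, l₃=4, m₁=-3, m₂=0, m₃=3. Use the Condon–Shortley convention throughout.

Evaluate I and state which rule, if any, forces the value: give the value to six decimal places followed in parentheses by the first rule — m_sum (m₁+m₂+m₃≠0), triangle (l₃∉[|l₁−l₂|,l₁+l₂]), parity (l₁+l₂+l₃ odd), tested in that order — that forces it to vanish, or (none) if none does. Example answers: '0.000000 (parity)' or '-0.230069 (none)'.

-0.162868 (none)

Rules hold: Σm=0, L=8 even, 2≤4≤4.
N = 7·3·9 = 189
Δ = 0!·6!·2!/9! = 1/252
Racah Σ t=0..0: t=0:+1/36 = 1/36
⇒ 3j(3 1 4; 0 0 0)² = 4/63, sgn +1
Racah Σ t=0..0: t=0:+1/720 = 1/720
⇒ 3j(3 1 4; -3 0 3)² = 1/36, sgn -1
4πI² = N·(3j₀)²·(3jₘ)² = 1/3
I = -1·√(0.333333/4π) = -0.16286750
No selection rule forces the value: the integral is nonzero (none).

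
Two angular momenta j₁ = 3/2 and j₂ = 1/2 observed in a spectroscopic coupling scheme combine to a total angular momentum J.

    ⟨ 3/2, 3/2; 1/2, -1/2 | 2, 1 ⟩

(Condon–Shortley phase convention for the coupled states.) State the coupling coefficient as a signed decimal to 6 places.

√[5·0!3!1!/5! · 3!0!0!1!3!1!] = √(9)
  +(−1)^0/∏(0,0,0,0,3,1)! = 1/6  (running 1/6)
⟨..|..⟩ = √(9)·(1/6) = +0.500000

+√(1/4) ≈ +0.500000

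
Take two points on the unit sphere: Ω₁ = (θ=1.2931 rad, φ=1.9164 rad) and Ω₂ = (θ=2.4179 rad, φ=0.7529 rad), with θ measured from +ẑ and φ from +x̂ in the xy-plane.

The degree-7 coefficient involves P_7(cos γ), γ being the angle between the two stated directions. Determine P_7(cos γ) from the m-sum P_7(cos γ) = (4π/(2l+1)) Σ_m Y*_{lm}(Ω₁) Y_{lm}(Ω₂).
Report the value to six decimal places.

Summing Y*_{l m}(θ₁,φ₁)·Y_{l m}(θ₂,φ₂) over m ∈ [−7, 7]; prefactor 4π/(2·7+1) = 0.837758:
  m=-7: (0.251511, 0.285398) × (0.014775, 0.023676) = (-0.003041, 0.010172)  (running Σ = (-0.003041, 0.010172))
  m=-6: (0.195529, -0.355522) × (0.022897, -0.115936) = (-0.036741, -0.030809)  (running Σ = (-0.039782, -0.020638))
  m=-5: (0.006859, 0.001087) × (-0.238996, 0.171672) = (-0.001826, 0.000918)  (running Σ = (-0.041608, -0.019720))
  m=-4: (-0.065191, -0.341956) × (0.450765, 0.058928) = (-0.009235, -0.157984)  (running Σ = (-0.050843, -0.177704))
  m=-3: (-0.097613, 0.057717) × (-0.224957, -0.273731) = (0.037758, 0.013736)  (running Σ = (-0.013085, -0.163968))
  m=-2: (-0.230474, -0.190687) × (0.005600, -0.086034) = (-0.017696, 0.018761)  (running Σ = (-0.030781, -0.145207))
  m=-1: (-0.052690, 0.146338) × (-0.287538, 0.269431) = (-0.024278, -0.056274)  (running Σ = (-0.055059, -0.201481))
  m=0: (-0.281892, -0.000000) × (0.034520, 0.000000) = (-0.009731, -0.000000)  (running Σ = (-0.064790, -0.201481))
  m=1: (0.052690, 0.146338) × (0.287538, 0.269431) = (-0.024278, 0.056274)  (running Σ = (-0.089068, -0.145207))
  m=2: (-0.230474, 0.190687) × (0.005600, 0.086034) = (-0.017696, -0.018761)  (running Σ = (-0.106764, -0.163968))
  m=3: (0.097613, 0.057717) × (0.224957, -0.273731) = (0.037758, -0.013736)  (running Σ = (-0.069006, -0.177704))
  m=4: (-0.065191, 0.341956) × (0.450765, -0.058928) = (-0.009235, 0.157984)  (running Σ = (-0.078241, -0.019720))
  m=5: (-0.006859, 0.001087) × (0.238996, 0.171672) = (-0.001826, -0.000918)  (running Σ = (-0.080067, -0.020638))
  m=6: (0.195529, 0.355522) × (0.022897, 0.115936) = (-0.036741, 0.030809)  (running Σ = (-0.116808, 0.010172))
  m=7: (-0.251511, 0.285398) × (-0.014775, 0.023676) = (-0.003041, -0.010172)  (running Σ = (-0.119849, 0.000000))
Accumulated sum (-0.119849, 0.000000); after 4π/(2l+1) scaling, (-0.100404, 0.000000) ⇒ P_7 = -0.100404

-0.100404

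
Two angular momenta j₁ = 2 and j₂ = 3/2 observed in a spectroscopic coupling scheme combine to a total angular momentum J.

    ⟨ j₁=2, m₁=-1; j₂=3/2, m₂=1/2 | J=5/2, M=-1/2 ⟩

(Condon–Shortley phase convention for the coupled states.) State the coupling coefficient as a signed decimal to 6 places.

−√(5/14) ≈ -0.597614

j₁+j₂−J=1  J+j₁−j₂=3  J−j₁+j₂=2  j₁+j₂+J+1=7
(j₁±m₁, j₂±m₂, J±M) = (1,3,2,1,2,3)
P² = 72/35
sum k=0..1:
  [0] +1/12 = 1/12
  [1] −1/2 = -1/2
S = -5/12
C² = P²·S² = 5/14 ; C = -0.597614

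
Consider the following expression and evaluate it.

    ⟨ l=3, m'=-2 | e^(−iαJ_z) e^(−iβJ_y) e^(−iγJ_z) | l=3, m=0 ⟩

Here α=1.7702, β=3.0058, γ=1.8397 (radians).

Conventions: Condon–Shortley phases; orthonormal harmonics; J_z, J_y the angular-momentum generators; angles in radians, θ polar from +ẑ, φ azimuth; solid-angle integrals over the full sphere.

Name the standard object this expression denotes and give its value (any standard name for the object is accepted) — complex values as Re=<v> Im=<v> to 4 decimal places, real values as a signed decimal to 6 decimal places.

Wigner D-matrix element, Re=0.0229 Im=0.0097

This is a Wigner D-matrix element — the rotation-matrix element ⟨l m'| R(α,β,γ) |l m⟩ in the angular-momentum basis.
D^3_{-2,0}(1.7702,3.0058,1.8397) = e^{-i·-2·1.7702}·d^3_{-2,0}(3.0058)·e^{-i·0·1.8397}. Compute d first:
With c≡cos(β/2)=0.067844 and s≡sin(β/2)=0.997696, N=[1·120·6·6]^{1/2}=65.726707
k∈{2,3} keeps every argument non-negative
  k=2: (−1)^0·65.7267/(12)·0.0678^4·0.9977^2 = +0.000116
  k=3: (−1)^1·65.7267/(12)·0.0678^2·0.9977^4 = -0.024979
d^3_{-2,0}(3.0058) = +0.000116 -0.024979 = -0.024864
D = (-0.921525-0.388320i)·(-0.024864)·(+1.000000+0.000000i) = +0.022913+0.009655i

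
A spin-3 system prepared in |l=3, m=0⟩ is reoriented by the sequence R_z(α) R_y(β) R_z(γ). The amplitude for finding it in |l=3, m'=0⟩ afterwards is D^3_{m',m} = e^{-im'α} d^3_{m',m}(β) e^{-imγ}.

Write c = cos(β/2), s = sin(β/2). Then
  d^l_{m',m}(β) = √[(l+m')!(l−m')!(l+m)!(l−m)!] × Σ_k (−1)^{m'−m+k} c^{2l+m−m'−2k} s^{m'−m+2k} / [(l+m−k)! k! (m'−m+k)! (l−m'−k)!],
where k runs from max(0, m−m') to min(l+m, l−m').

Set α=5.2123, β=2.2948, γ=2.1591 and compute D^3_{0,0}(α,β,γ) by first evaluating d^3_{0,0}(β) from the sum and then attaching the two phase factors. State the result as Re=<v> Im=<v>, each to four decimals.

Split into d^3_{0,0}(β=2.2948) × two z-phases.
c=cos(2.294800/2)=0.410859, s=sin(2.294800/2)=0.911699; N=√[6·6·6·6]=36.000000
k∈{0,1,2,3} keeps every argument non-negative
  k=0: (−1)^0·36.0000/(36)·0.4109^6·0.9117^0 = +0.004810
  k=1: (−1)^1·36.0000/(4)·0.4109^4·0.9117^2 = -0.213166
  k=2: (−1)^2·36.0000/(4)·0.4109^2·0.9117^4 = +1.049625
  k=3: (−1)^3·36.0000/(36)·0.4109^0·0.9117^6 = -0.574260
d^3_{0,0}(2.2948) = +0.004810 -0.213166 +1.049625 -0.574260 = +0.267010
Attach z-rotation phases: D = e^{-i(0)(5.2123)}·(+0.267010)·e^{-i(0)(2.1591)} = +0.267010+0.000000i

Re=0.2670 Im=0.0000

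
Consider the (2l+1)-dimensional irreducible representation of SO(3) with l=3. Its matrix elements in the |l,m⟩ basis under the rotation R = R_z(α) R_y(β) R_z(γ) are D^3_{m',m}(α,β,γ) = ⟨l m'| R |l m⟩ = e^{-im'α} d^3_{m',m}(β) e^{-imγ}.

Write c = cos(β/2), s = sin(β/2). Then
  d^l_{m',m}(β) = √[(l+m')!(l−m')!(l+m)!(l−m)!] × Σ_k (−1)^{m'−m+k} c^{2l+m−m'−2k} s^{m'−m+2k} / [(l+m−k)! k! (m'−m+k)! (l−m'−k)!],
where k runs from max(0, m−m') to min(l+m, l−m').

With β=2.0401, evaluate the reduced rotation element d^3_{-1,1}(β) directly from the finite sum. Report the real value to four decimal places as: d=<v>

d^3_{-1,1}(β=2.0401) via the finite sum:
c=cos(2.040100/2)=0.523323, s=sin(2.040100/2)=0.852134; N=√[2·24·24·2]=48.000000
k∈{2,3,4} keeps every argument non-negative
  k=2: (−1)^0·48.0000/(8)·0.5233^4·0.8521^2 = +0.326774
  k=3: (−1)^1·48.0000/(6)·0.5233^2·0.8521^4 = -1.155213
  k=4: (−1)^2·48.0000/(48)·0.5233^0·0.8521^6 = +0.382867
d^3_{-1,1}(2.0401) = +0.326774 -1.155213 +0.382867 = -0.445572

d=-0.4456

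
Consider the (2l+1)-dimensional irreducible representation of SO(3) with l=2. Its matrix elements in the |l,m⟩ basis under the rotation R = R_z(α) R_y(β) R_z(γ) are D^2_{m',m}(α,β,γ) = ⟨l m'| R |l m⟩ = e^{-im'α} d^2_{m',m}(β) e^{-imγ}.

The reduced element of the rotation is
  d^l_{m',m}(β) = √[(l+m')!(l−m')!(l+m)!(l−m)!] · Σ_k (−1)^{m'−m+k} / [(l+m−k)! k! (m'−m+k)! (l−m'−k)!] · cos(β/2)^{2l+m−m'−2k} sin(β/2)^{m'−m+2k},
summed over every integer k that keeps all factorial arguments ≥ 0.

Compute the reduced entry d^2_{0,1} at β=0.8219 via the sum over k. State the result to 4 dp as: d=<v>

d=0.6107

d^2_{0,1}(β=0.8219) via the finite sum:
With c≡cos(β/2)=0.916742 and s≡sin(β/2)=0.399480, N=[2·2·6·1]^{1/2}=4.898979
k∈{1,2} keeps every argument non-negative
  k=1: (−1)^0·4.8990/(2)·0.9167^3·0.3995^1 = +0.753897
  k=2: (−1)^1·4.8990/(2)·0.9167^1·0.3995^3 = -0.143156
d^2_{0,1}(0.8219) = +0.753897 -0.143156 = +0.610741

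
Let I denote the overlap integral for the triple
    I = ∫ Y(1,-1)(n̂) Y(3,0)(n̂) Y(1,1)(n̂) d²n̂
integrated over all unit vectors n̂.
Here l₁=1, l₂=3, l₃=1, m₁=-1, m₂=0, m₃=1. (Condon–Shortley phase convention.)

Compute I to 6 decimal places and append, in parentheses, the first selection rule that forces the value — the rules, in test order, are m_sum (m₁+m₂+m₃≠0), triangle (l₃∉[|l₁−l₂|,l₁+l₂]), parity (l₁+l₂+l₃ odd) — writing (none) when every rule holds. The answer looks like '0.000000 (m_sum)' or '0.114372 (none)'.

l₃=1 ∉ [2,4] — triangle fails ⇒ I = 0

0.000000 (triangle)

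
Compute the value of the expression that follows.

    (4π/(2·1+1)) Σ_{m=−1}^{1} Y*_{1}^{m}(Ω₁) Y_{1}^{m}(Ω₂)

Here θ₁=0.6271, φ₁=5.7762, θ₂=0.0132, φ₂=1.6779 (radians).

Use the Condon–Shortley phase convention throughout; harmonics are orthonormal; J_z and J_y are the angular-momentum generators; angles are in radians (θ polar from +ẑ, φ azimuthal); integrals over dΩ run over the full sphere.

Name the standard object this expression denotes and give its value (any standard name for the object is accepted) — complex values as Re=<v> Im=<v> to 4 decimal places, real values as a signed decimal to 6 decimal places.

Legendre polynomial (addition theorem), +0.805199

This sum is the spherical-harmonic addition theorem: it equals the Legendre polynomial P_l(cos γ) of the angle γ between the two directions.
Expand P_1 via completeness: Σ_{m} conj(Y_{1,m}) at Ω₁ times Y_{1,m} at Ω₂ —
  [-1]  conj(Y_{1,-1})(Ω₁) = 0.17723 - 0.09844j ; Y_{1,-1}(Ω₂) = -0.00049 - 0.00453j ; Δ = -0.00053 - 0.00076j
  [+0]  conj(Y_{1,0})(Ω₁) = 0.39564 + 0.00000j ; Y_{1,0}(Ω₂) = 0.48856 + 0.00000j ; Δ = 0.19329 + 0.00000j
  [+1]  conj(Y_{1,1})(Ω₁) = -0.17723 - 0.09844j ; Y_{1,1}(Ω₂) = 0.00049 - 0.00453j ; Δ = -0.00053 + 0.00076j
Accumulated sum 0.19223 + 0.00000j; after 4π/(2l+1) scaling, 0.80520 + 0.00000j ⇒ P_1 = 0.805199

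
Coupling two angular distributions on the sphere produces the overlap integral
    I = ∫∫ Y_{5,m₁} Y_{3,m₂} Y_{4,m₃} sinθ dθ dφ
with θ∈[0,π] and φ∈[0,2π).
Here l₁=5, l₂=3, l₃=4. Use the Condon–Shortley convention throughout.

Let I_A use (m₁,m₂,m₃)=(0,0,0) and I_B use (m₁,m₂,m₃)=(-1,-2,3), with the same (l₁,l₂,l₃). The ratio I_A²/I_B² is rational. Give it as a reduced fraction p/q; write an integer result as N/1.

Same 5,3,4: normalisation and zero-m 3j drop out of the ratio.
A: Δ: 4! 6! 2! / 13! → 1/180180; sum: t=1:−1/576 t=2:+1/144 t=3:−1/576 = 1/288; 3j²(5 3 4; 0 0 0) = Δ·Π!·Σ² = 20/1001  (sign +1)
B: Δ: 4! 6! 2! / 13! → 1/180180; sum: t=0:+1/17280 t=1:−1/1440 = -11/17280; 3j²(5 3 4; -1 -2 3) = Δ·Π!·Σ² = 11/468  (sign +1)
I_A²/I_B² = (20/1001)/(11/468) = 720/847

720/847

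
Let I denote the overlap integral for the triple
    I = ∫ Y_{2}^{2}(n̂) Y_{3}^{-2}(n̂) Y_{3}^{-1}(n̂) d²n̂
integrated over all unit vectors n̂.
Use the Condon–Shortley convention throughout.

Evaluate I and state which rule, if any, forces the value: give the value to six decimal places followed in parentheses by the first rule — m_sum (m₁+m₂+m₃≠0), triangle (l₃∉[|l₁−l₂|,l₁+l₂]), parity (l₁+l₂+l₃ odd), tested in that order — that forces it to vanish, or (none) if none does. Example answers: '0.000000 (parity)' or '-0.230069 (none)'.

m-sum = 2 − 2 − 1 = -1 ≠ 0 ⇒ I = 0

0.000000 (m_sum)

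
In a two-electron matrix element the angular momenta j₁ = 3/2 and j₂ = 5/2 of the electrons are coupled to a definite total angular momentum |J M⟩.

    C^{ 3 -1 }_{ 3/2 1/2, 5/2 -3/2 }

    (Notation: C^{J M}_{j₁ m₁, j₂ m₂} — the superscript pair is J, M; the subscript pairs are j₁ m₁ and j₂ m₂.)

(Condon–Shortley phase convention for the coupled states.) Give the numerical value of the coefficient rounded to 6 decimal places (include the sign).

√[7·1!2!4!/8! · 2!1!1!4!2!4!] = √(96/5)
  +(−1)^0/∏(0,1,1,1,1,3)! = 1/6  (running 1/6)
  +(−1)^1/∏(1,0,0,0,2,4)! = -1/48  (running 7/48)
⟨..|..⟩ = √(96/5)·(7/48) = +0.639010

+√(49/120) ≈ +0.639010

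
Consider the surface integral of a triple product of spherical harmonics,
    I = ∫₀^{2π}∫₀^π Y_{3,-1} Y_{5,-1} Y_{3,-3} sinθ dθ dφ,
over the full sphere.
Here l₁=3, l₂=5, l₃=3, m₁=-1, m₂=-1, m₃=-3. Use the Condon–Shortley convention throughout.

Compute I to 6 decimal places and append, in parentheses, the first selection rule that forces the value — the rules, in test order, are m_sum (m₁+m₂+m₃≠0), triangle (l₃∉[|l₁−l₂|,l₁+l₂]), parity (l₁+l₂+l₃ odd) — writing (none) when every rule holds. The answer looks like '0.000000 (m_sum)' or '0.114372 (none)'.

0.000000 (m_sum)

-1 − 1 − 3 = -5 ≠ 0: azimuthal integral kills it; I = 0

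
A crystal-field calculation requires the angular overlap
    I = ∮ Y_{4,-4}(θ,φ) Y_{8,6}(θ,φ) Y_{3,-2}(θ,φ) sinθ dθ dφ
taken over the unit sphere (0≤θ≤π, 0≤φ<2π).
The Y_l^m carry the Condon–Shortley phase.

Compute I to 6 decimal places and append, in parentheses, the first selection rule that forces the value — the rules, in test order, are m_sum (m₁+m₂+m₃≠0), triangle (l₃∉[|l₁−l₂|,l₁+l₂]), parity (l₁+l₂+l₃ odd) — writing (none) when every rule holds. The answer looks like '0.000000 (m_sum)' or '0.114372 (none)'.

0.000000 (triangle)

|4−8|≤3≤4+8 violated ⇒ I = 0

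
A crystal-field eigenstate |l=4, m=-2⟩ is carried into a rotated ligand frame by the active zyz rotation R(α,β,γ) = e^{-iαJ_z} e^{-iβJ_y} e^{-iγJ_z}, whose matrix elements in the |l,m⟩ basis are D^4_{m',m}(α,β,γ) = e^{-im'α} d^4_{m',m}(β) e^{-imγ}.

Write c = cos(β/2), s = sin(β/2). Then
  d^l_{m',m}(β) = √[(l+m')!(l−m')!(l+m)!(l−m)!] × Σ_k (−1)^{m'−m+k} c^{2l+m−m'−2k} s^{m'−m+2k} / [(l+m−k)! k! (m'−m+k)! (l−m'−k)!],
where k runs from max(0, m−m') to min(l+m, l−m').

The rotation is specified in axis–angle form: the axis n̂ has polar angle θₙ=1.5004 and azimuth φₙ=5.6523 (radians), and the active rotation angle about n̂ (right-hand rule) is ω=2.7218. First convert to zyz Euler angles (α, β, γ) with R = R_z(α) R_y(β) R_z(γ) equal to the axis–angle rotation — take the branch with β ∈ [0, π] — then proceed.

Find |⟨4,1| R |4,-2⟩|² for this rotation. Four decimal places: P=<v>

Axis–angle → zyz. n̂ = (sinθₙcosφₙ, sinθₙsinφₙ, cosθₙ) = (+0.805506, -0.588399, +0.070338), ω = 2.7218.
R = I cosω + sinω [n̂]ₓ + (1−cosω) n̂n̂ᵀ gives
  R = [+0.328169, -0.935433, -0.131418; -0.878097, -0.250807, -0.407481; +0.348211, +0.249120, -0.903708]
β = atan2(√(R₁₃²+R₂₃²), R₃₃) = 2.699149; α = atan2(R₂₃, R₁₃) mod 2π = 4.400408; γ = atan2(R₃₂, −R₃₁) mod 2π = 2.520586
Split into d^4_{1,-2}(β=2.6991) × two z-phases.
c=cos(2.699149/2)=0.219422, s=sin(2.699149/2)=0.975630; N=√[120·6·2·720]=1018.233765
k∈{0,1,2} keeps every argument non-negative
  k=0: (−1)^3·1018.2338/(72)·0.2194^5·0.9756^3 = -0.006680
  k=1: (−1)^4·1018.2338/(48)·0.2194^3·0.9756^5 = +0.198094
  k=2: (−1)^5·1018.2338/(240)·0.2194^1·0.9756^7 = -0.783272
d^4_{1,-2}(2.6991) = -0.006680 +0.198094 -0.783272 = -0.591857
|D^4_{1,-2}|² = |d^4_{1,-2}(β)|² = (-0.591857)² = 0.350295 (the z-rotation phases have unit modulus)

P=0.3503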